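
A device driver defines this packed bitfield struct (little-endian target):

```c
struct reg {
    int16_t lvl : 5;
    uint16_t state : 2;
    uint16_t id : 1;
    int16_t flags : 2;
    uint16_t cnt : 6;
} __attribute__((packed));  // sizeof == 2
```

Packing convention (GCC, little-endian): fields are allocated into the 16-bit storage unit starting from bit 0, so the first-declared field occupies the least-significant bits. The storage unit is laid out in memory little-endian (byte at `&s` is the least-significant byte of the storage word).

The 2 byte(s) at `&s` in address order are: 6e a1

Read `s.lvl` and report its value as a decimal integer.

14

[0]=0x6e [1]=0xa1 (little-endian) → word 0xa16e
lvl:5 @ bit 0 → (0xa16e>>0)&0x1f = 0xe  ←
state:2 @ bit 5 → (0xa16e>>5)&0x3 = 0x3
id:1 @ bit 7 → (0xa16e>>7)&0x1 = 0x0
flags:2 @ bit 8 → (0xa16e>>8)&0x3 = 0x1
cnt:6 @ bit 10 → (0xa16e>>10)&0x3f = 0x28
lvl signed 5b, MSB=0: value = 14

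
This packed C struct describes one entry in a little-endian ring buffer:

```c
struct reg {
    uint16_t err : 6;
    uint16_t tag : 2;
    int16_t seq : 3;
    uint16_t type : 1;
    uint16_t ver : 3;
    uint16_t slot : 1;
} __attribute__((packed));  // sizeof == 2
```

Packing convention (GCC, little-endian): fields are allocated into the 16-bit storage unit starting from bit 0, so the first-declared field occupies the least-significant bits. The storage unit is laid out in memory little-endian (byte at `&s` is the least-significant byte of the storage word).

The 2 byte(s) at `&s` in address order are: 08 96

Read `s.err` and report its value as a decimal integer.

[0]=0x08 [1]=0x96 (little-endian) → word 0x9608
err [0+:6] = (word>>0) & 0x3f = 8  ←
tag [6+:2] = (word>>6) & 0x3 = 0
seq [8+:3] = (word>>8) & 0x7 = 6
type [11+:1] = (word>>11) & 0x1 = 0
ver [12+:3] = (word>>12) & 0x7 = 1
slot [15+:1] = (word>>15) & 0x1 = 1

8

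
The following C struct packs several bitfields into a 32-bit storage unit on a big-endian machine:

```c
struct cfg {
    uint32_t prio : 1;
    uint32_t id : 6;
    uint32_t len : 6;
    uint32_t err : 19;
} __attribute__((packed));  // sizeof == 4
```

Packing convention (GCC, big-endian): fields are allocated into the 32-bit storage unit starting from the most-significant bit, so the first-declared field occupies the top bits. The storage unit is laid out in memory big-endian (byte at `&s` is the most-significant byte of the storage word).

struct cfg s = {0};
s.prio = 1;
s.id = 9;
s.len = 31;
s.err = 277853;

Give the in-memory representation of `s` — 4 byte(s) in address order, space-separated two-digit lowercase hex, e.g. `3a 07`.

prio:1 = 1 → 0x1 << 31 → word 0x80000000
id:6 = 9 → 0x9 << 25 → word 0x92000000
len:6 = 31 → 0x1f << 19 → word 0x92f80000
err:19 = 277853 → 0x43d5d << 0 → word 0x92fc3d5d
word = 0x92fc3d5d → big-endian bytes:
  [0]=0x92  [1]=0xfc  [2]=0x3d  [3]=0x5d

92 fc 3d 5d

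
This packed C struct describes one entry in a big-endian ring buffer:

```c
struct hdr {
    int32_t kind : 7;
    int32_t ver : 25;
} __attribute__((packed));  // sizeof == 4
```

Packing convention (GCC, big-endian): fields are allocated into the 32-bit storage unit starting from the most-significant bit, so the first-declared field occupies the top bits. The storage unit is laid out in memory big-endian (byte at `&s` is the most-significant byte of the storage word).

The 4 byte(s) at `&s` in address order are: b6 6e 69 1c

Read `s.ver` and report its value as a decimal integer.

7235868

[0]=0xb6 [1]=0x6e [2]=0x69 [3]=0x1c (big-endian) → word 0xb66e691c
kind [25+:7] = (word>>25) & 0x7f = 91
ver [0+:25] = (word>>0) & 0x1ffffff = 7235868  ←
ver signed 25b, MSB=0: value = 7235868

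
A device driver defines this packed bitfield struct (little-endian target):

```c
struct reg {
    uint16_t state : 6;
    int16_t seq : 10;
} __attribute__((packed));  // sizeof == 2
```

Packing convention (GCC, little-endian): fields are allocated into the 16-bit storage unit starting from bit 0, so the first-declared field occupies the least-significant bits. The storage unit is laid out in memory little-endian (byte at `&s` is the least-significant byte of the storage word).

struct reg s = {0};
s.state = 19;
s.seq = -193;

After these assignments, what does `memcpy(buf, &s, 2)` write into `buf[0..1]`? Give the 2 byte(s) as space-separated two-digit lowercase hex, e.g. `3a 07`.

d3 cf

state:6 = 19 → 0x13 << 0 → word 0x0013
seq:10 = -193 → 0x33f << 6 → word 0xcfd3
word = 0xcfd3 → little-endian bytes:
  [0]=0xd3  [1]=0xcf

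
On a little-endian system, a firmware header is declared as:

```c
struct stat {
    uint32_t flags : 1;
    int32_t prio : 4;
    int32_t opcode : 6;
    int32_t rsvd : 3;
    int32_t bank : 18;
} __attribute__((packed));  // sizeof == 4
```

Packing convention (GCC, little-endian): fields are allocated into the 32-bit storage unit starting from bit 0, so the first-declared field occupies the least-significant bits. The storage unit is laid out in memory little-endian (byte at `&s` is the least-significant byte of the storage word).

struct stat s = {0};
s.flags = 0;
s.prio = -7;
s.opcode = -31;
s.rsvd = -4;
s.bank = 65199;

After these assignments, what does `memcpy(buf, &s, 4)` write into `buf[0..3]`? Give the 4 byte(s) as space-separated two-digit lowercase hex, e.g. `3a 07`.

32 e4 ab 3f

flags:1 = 0 → 0x0 << 0 → word 0x00000000
prio:4 = -7 → 0x9 << 1 → word 0x00000012
opcode:6 = -31 → 0x21 << 5 → word 0x00000432
rsvd:3 = -4 → 0x4 << 11 → word 0x00002432
bank:18 = 65199 → 0xfeaf << 14 → word 0x3fabe432
word = 0x3fabe432 → little-endian bytes:
  [0]=0x32  [1]=0xe4  [2]=0xab  [3]=0x3f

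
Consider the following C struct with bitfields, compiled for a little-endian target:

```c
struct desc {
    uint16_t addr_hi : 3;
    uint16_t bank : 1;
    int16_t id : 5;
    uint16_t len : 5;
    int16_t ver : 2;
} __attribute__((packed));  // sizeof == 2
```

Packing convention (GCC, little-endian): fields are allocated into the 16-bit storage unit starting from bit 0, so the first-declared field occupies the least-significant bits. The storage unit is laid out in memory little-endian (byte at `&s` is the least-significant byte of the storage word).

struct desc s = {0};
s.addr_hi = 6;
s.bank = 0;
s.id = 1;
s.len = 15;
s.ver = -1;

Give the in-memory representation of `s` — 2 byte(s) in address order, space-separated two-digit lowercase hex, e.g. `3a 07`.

[0+:3] addr_hi=6 & 0x7 = 0x6; word=0x0006
[3+:1] bank=0 & 0x1 = 0x0; word=0x0006
[4+:5] id=1 & 0x1f = 0x1; word=0x0016
[9+:5] len=15 & 0x1f = 0xf; word=0x1e16
[14+:2] ver=-1 & 0x3 = 0x3; word=0xde16
word = 0xde16 → little-endian bytes:
  [0]=0x16  [1]=0xde

16 de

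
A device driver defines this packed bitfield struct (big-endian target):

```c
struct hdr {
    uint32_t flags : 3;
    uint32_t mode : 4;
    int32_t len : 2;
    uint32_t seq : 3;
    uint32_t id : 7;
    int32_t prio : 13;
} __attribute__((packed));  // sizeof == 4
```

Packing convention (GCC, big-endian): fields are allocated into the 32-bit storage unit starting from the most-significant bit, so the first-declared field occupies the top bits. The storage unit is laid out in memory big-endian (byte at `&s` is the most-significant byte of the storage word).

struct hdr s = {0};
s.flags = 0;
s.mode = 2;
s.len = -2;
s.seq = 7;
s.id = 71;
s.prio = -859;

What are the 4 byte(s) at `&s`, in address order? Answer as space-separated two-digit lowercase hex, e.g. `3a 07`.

05 78 fc a5

flags (3b) val=0 bits=0x0 at bit 29: 0x00000000
mode (4b) val=2 bits=0x2 at bit 25: 0x04000000
len (2b) val=-2 bits=0x2 at bit 23: 0x05000000
seq (3b) val=7 bits=0x7 at bit 20: 0x05700000
id (7b) val=71 bits=0x47 at bit 13: 0x0578e000
prio (13b) val=-859 bits=0x1ca5 at bit 0: 0x0578fca5
word = 0x0578fca5 → big-endian bytes:
  [0]=0x05  [1]=0x78  [2]=0xfc  [3]=0xa5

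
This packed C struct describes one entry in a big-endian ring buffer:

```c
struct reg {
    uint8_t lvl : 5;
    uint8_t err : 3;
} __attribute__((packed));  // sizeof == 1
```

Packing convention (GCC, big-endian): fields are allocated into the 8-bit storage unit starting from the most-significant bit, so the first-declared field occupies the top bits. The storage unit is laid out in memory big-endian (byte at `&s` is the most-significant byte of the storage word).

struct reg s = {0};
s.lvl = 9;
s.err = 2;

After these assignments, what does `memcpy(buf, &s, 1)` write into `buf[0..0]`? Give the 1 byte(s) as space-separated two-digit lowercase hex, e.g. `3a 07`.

lvl (5b) val=9 bits=0x9 at bit 3: 0x48
err (3b) val=2 bits=0x2 at bit 0: 0x4a
word = 0x4a → big-endian bytes:
  [0]=0x4a

4a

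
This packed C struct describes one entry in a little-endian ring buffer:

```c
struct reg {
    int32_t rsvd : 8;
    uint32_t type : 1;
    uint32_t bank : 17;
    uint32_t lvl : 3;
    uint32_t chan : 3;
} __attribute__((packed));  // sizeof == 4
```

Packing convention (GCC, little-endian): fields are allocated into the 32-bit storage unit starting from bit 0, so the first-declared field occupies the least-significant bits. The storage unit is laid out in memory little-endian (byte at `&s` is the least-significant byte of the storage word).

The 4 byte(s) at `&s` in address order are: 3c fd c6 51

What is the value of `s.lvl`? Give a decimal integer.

[0]=0x3c [1]=0xfd [2]=0xc6 [3]=0x51 (little-endian) → word 0x51c6fd3c
rsvd [0+:8] = (word>>0) & 0xff = 60
type [8+:1] = (word>>8) & 0x1 = 1
bank [9+:17] = (word>>9) & 0x1ffff = 58238
lvl [26+:3] = (word>>26) & 0x7 = 4  ←
chan [29+:3] = (word>>29) & 0x7 = 2

4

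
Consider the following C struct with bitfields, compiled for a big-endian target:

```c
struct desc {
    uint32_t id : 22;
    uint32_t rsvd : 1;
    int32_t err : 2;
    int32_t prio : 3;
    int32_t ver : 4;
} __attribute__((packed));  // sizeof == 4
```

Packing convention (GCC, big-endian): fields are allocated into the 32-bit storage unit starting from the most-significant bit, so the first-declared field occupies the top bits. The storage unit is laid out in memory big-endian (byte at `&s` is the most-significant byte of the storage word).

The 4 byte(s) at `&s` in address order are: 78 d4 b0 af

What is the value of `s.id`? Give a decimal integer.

[0]=0x78 [1]=0xd4 [2]=0xb0 [3]=0xaf (big-endian) → word 0x78d4b0af
id [10+:22] = (word>>10) & 0x3fffff = 1979692  ←
rsvd [9+:1] = (word>>9) & 0x1 = 0
err [7+:2] = (word>>7) & 0x3 = 1
prio [4+:3] = (word>>4) & 0x7 = 2
ver [0+:4] = (word>>0) & 0xf = 15

1979692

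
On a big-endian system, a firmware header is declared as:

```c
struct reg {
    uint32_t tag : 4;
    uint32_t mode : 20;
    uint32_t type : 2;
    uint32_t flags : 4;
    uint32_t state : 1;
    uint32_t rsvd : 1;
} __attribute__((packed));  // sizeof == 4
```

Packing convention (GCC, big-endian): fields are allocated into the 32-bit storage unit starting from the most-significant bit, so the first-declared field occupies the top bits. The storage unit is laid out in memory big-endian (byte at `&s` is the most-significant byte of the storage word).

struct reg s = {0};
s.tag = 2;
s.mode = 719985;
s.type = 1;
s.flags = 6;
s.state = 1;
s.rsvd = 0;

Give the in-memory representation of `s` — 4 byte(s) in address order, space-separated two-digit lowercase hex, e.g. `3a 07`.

2a fc 71 5a

[28+:4] tag=2 & 0xf = 0x2; word=0x20000000
[8+:20] mode=719985 & 0xfffff = 0xafc71; word=0x2afc7100
[6+:2] type=1 & 0x3 = 0x1; word=0x2afc7140
[2+:4] flags=6 & 0xf = 0x6; word=0x2afc7158
[1+:1] state=1 & 0x1 = 0x1; word=0x2afc715a
[0+:1] rsvd=0 & 0x1 = 0x0; word=0x2afc715a
word = 0x2afc715a → big-endian bytes:
  [0]=0x2a  [1]=0xfc  [2]=0x71  [3]=0x5a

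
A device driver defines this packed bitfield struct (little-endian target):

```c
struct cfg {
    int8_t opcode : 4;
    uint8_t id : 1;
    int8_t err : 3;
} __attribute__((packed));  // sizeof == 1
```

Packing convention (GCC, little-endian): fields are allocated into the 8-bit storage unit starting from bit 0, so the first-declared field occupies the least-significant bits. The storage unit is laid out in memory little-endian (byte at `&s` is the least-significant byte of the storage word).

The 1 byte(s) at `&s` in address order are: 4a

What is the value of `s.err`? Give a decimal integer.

[0]=0x4a (little-endian) → word 0x4a
opcode:4 @ bit 0 → (0x4a>>0)&0xf = 0xa
id:1 @ bit 4 → (0x4a>>4)&0x1 = 0x0
err:3 @ bit 5 → (0x4a>>5)&0x7 = 0x2  ←
err signed 3b, MSB=0: value = 2

2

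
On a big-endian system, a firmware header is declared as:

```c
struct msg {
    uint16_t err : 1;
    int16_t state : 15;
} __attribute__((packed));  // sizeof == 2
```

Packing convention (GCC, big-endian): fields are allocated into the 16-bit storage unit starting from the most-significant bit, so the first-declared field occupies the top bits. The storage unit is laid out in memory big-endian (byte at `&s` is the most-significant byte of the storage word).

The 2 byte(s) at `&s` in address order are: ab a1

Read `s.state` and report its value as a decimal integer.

11169

[0]=0xab [1]=0xa1 (big-endian) → word 0xaba1
err:1 @ bit 15 → (0xaba1>>15)&0x1 = 0x1
state:15 @ bit 0 → (0xaba1>>0)&0x7fff = 0x2ba1  ←
state signed 15b, MSB=0: value = 11169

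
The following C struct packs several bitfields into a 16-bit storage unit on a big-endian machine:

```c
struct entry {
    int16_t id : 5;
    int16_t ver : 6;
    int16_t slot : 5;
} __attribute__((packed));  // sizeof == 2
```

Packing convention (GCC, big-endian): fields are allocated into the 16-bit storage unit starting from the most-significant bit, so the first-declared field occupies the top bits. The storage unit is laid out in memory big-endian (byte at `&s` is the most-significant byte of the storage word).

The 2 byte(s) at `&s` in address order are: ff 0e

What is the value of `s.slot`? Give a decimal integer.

[0]=0xff [1]=0x0e (big-endian) → word 0xff0e
id [11+:5] = (word>>11) & 0x1f = 31
ver [5+:6] = (word>>5) & 0x3f = 56
slot [0+:5] = (word>>0) & 0x1f = 14  ←
slot signed 5b, MSB=0: value = 14

14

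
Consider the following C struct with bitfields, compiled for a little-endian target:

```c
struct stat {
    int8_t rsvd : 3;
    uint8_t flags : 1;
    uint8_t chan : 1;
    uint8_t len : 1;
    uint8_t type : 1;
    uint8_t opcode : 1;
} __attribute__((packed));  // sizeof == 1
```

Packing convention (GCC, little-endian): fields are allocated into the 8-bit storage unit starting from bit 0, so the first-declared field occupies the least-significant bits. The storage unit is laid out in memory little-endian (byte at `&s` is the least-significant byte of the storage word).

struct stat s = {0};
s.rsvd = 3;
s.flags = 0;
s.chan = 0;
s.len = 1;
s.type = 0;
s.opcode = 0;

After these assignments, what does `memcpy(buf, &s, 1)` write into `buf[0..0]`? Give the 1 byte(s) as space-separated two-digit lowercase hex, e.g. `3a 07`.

23

rsvd:3 = 3 → 0x3 << 0 → word 0x03
flags:1 = 0 → 0x0 << 3 → word 0x03
chan:1 = 0 → 0x0 << 4 → word 0x03
len:1 = 1 → 0x1 << 5 → word 0x23
type:1 = 0 → 0x0 << 6 → word 0x23
opcode:1 = 0 → 0x0 << 7 → word 0x23
word = 0x23 → little-endian bytes:
  [0]=0x23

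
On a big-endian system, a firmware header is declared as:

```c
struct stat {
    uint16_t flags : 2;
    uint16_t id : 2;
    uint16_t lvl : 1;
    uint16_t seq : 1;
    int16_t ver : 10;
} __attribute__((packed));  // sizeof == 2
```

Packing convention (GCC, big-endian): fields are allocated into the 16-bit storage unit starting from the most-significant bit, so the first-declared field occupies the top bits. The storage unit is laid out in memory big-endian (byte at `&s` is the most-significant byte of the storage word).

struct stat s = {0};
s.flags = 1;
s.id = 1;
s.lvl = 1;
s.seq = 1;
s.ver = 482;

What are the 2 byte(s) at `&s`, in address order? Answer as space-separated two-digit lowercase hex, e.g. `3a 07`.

5d e2

flags (2b) val=1 bits=0x1 at bit 14: 0x4000
id (2b) val=1 bits=0x1 at bit 12: 0x5000
lvl (1b) val=1 bits=0x1 at bit 11: 0x5800
seq (1b) val=1 bits=0x1 at bit 10: 0x5c00
ver (10b) val=482 bits=0x1e2 at bit 0: 0x5de2
word = 0x5de2 → big-endian bytes:
  [0]=0x5d  [1]=0xe2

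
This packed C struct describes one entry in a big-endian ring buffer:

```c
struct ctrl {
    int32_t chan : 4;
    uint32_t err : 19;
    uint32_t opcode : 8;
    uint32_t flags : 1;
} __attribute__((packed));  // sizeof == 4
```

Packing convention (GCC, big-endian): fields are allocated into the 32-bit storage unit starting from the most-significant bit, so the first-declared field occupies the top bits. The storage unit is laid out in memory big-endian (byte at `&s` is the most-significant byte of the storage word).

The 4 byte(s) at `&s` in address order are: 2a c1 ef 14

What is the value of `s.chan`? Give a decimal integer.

[0]=0x2a [1]=0xc1 [2]=0xef [3]=0x14 (big-endian) → word 0x2ac1ef14
chan [28+:4] = (word>>28) & 0xf = 2  ←
err [9+:19] = (word>>9) & 0x7ffff = 352503
opcode [1+:8] = (word>>1) & 0xff = 138
flags [0+:1] = (word>>0) & 0x1 = 0
chan signed 4b, MSB=0: value = 2

2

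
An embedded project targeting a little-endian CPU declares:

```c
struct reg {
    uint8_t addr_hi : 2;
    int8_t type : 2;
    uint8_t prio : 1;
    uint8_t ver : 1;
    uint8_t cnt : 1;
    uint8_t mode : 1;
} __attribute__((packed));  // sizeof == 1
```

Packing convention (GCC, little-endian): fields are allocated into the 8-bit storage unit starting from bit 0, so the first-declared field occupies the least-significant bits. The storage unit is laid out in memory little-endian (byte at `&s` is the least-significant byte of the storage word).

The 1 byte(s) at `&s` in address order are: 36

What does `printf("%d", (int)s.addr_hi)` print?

2

[0]=0x36 (little-endian) → word 0x36
addr_hi:2 @ bit 0 → (0x36>>0)&0x3 = 0x2  ←
type:2 @ bit 2 → (0x36>>2)&0x3 = 0x1
prio:1 @ bit 4 → (0x36>>4)&0x1 = 0x1
ver:1 @ bit 5 → (0x36>>5)&0x1 = 0x1
cnt:1 @ bit 6 → (0x36>>6)&0x1 = 0x0
mode:1 @ bit 7 → (0x36>>7)&0x1 = 0x0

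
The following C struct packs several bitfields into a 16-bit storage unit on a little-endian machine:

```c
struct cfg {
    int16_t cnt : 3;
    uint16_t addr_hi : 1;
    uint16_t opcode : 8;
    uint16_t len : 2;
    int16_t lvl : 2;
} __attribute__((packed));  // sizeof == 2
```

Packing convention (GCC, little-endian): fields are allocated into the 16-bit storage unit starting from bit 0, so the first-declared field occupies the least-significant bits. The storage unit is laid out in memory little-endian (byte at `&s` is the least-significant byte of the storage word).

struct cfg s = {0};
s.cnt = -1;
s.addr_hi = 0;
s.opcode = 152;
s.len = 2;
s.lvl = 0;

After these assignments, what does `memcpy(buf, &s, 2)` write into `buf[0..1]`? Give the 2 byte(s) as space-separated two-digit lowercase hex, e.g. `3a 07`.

87 29

[0+:3] cnt=-1 & 0x7 = 0x7; word=0x0007
[3+:1] addr_hi=0 & 0x1 = 0x0; word=0x0007
[4+:8] opcode=152 & 0xff = 0x98; word=0x0987
[12+:2] len=2 & 0x3 = 0x2; word=0x2987
[14+:2] lvl=0 & 0x3 = 0x0; word=0x2987
word = 0x2987 → little-endian bytes:
  [0]=0x87  [1]=0x29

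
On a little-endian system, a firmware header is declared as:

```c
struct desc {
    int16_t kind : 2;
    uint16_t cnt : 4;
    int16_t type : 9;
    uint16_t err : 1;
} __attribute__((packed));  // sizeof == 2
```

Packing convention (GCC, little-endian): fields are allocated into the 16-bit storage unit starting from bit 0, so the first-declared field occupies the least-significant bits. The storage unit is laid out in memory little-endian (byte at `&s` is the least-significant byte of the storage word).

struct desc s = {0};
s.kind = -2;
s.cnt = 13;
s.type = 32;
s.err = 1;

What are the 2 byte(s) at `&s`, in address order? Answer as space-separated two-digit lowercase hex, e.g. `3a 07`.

36 88

[0+:2] kind=-2 & 0x3 = 0x2; word=0x0002
[2+:4] cnt=13 & 0xf = 0xd; word=0x0036
[6+:9] type=32 & 0x1ff = 0x20; word=0x0836
[15+:1] err=1 & 0x1 = 0x1; word=0x8836
word = 0x8836 → little-endian bytes:
  [0]=0x36  [1]=0x88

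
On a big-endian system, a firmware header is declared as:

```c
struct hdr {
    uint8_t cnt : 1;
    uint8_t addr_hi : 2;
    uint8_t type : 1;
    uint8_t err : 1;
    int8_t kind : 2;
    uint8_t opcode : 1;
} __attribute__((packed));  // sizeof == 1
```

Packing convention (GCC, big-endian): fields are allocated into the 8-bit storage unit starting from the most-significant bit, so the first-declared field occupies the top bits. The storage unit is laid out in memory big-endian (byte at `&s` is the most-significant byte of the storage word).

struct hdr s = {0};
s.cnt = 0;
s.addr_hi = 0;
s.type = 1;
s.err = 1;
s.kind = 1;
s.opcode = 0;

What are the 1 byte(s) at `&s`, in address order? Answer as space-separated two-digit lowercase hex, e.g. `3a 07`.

1a

[7+:1] cnt=0 & 0x1 = 0x0; word=0x00
[5+:2] addr_hi=0 & 0x3 = 0x0; word=0x00
[4+:1] type=1 & 0x1 = 0x1; word=0x10
[3+:1] err=1 & 0x1 = 0x1; word=0x18
[1+:2] kind=1 & 0x3 = 0x1; word=0x1a
[0+:1] opcode=0 & 0x1 = 0x0; word=0x1a
word = 0x1a → big-endian bytes:
  [0]=0x1a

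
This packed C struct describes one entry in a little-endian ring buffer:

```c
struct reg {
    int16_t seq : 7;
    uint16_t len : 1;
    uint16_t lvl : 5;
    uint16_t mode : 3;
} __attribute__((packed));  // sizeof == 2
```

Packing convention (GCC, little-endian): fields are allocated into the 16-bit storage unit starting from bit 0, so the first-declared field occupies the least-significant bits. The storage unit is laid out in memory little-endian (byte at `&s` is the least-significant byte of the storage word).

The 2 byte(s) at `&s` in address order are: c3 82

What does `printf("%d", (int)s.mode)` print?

4

[0]=0xc3 [1]=0x82 (little-endian) → word 0x82c3
seq:7 @ bit 0 → (0x82c3>>0)&0x7f = 0x43
len:1 @ bit 7 → (0x82c3>>7)&0x1 = 0x1
lvl:5 @ bit 8 → (0x82c3>>8)&0x1f = 0x2
mode:3 @ bit 13 → (0x82c3>>13)&0x7 = 0x4  ←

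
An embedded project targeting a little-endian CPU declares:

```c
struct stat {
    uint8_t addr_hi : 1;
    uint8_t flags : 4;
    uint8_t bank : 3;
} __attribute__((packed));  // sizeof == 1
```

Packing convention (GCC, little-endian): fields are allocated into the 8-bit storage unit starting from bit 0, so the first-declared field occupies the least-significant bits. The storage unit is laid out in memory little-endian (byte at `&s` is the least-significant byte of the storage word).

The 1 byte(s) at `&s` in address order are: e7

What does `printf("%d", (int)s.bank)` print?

7

[0]=0xe7 (little-endian) → word 0xe7
addr_hi [0+:1] = (word>>0) & 0x1 = 1
flags [1+:4] = (word>>1) & 0xf = 3
bank [5+:3] = (word>>5) & 0x7 = 7  ←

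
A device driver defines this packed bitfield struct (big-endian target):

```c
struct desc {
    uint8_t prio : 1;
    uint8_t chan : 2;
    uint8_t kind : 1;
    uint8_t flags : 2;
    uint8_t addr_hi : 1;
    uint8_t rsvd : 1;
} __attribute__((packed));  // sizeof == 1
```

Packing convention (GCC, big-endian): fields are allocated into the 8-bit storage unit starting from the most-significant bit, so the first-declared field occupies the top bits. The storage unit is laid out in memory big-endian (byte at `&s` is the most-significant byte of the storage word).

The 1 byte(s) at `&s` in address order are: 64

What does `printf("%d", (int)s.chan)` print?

[0]=0x64 (big-endian) → word 0x64
prio [7+:1] = (word>>7) & 0x1 = 0
chan [5+:2] = (word>>5) & 0x3 = 3  ←
kind [4+:1] = (word>>4) & 0x1 = 0
flags [2+:2] = (word>>2) & 0x3 = 1
addr_hi [1+:1] = (word>>1) & 0x1 = 0
rsvd [0+:1] = (word>>0) & 0x1 = 0

3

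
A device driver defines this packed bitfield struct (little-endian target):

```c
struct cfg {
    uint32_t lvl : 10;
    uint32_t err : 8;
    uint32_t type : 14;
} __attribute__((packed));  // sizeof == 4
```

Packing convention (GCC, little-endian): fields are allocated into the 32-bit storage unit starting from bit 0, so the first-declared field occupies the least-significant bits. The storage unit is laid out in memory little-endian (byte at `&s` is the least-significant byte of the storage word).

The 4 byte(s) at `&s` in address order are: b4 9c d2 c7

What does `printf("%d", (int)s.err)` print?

167

[0]=0xb4 [1]=0x9c [2]=0xd2 [3]=0xc7 (little-endian) → word 0xc7d29cb4
lvl:10 @ bit 0 → (0xc7d29cb4>>0)&0x3ff = 0xb4
err:8 @ bit 10 → (0xc7d29cb4>>10)&0xff = 0xa7  ←
type:14 @ bit 18 → (0xc7d29cb4>>18)&0x3fff = 0x31f4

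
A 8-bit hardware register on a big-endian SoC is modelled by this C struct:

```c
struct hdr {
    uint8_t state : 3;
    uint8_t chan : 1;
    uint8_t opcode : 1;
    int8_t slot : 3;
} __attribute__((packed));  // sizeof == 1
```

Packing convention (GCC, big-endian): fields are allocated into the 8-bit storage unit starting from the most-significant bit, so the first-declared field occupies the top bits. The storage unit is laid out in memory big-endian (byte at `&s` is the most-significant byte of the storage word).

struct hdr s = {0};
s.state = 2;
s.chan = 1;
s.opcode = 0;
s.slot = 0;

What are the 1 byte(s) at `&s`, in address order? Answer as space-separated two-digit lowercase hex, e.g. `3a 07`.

state:3 = 2 → 0x2 << 5 → word 0x40
chan:1 = 1 → 0x1 << 4 → word 0x50
opcode:1 = 0 → 0x0 << 3 → word 0x50
slot:3 = 0 → 0x0 << 0 → word 0x50
word = 0x50 → big-endian bytes:
  [0]=0x50

50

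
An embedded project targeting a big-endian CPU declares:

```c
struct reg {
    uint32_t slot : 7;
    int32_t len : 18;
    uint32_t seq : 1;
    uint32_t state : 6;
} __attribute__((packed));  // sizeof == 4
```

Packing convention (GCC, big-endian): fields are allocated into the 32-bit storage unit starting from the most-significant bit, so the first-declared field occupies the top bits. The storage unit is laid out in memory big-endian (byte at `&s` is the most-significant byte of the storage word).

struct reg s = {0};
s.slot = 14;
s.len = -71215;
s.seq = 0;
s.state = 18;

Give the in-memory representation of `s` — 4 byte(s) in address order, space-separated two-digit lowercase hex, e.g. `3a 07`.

1d 74 e8 92

[25+:7] slot=14 & 0x7f = 0xe; word=0x1c000000
[7+:18] len=-71215 & 0x3ffff = 0x2e9d1; word=0x1d74e880
[6+:1] seq=0 & 0x1 = 0x0; word=0x1d74e880
[0+:6] state=18 & 0x3f = 0x12; word=0x1d74e892
word = 0x1d74e892 → big-endian bytes:
  [0]=0x1d  [1]=0x74  [2]=0xe8  [3]=0x92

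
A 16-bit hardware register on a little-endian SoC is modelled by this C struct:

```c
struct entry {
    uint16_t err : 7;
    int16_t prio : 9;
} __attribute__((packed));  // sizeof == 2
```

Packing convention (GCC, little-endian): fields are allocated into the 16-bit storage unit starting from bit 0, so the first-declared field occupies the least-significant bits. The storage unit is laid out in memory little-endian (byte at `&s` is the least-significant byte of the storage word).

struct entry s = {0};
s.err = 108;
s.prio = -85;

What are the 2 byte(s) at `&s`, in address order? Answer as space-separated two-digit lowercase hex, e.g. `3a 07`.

err:7 = 108 → 0x6c << 0 → word 0x006c
prio:9 = -85 → 0x1ab << 7 → word 0xd5ec
word = 0xd5ec → little-endian bytes:
  [0]=0xec  [1]=0xd5

ec d5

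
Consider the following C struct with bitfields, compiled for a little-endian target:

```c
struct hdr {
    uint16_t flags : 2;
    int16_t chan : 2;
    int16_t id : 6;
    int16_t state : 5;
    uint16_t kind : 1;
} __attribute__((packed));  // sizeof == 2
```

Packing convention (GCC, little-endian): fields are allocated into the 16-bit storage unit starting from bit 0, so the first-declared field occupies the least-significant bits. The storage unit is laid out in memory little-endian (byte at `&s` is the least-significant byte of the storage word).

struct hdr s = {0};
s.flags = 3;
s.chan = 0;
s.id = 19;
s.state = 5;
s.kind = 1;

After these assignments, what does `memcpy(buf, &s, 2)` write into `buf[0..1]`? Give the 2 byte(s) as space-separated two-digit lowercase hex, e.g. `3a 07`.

flags:2 = 3 → 0x3 << 0 → word 0x0003
chan:2 = 0 → 0x0 << 2 → word 0x0003
id:6 = 19 → 0x13 << 4 → word 0x0133
state:5 = 5 → 0x5 << 10 → word 0x1533
kind:1 = 1 → 0x1 << 15 → word 0x9533
word = 0x9533 → little-endian bytes:
  [0]=0x33  [1]=0x95

33 95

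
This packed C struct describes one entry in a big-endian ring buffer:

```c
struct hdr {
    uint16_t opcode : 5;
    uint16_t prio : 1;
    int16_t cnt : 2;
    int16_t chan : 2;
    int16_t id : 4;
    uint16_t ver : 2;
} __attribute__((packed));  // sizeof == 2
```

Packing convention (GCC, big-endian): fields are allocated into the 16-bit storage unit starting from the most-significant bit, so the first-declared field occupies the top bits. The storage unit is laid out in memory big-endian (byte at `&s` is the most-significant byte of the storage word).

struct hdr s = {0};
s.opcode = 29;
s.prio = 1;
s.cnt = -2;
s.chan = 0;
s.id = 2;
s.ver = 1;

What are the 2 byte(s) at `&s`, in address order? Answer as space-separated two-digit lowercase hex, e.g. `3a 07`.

opcode (5b) val=29 bits=0x1d at bit 11: 0xe800
prio (1b) val=1 bits=0x1 at bit 10: 0xec00
cnt (2b) val=-2 bits=0x2 at bit 8: 0xee00
chan (2b) val=0 bits=0x0 at bit 6: 0xee00
id (4b) val=2 bits=0x2 at bit 2: 0xee08
ver (2b) val=1 bits=0x1 at bit 0: 0xee09
word = 0xee09 → big-endian bytes:
  [0]=0xee  [1]=0x09

ee 09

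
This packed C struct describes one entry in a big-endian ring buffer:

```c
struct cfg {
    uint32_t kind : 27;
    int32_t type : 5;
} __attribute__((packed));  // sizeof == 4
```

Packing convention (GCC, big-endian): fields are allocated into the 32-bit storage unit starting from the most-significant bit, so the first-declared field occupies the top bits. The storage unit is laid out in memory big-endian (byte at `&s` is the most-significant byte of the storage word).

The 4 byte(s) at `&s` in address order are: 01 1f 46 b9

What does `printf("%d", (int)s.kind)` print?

588341

[0]=0x01 [1]=0x1f [2]=0x46 [3]=0xb9 (big-endian) → word 0x011f46b9
kind:27 @ bit 5 → (0x011f46b9>>5)&0x7ffffff = 0x8fa35  ←
type:5 @ bit 0 → (0x011f46b9>>0)&0x1f = 0x19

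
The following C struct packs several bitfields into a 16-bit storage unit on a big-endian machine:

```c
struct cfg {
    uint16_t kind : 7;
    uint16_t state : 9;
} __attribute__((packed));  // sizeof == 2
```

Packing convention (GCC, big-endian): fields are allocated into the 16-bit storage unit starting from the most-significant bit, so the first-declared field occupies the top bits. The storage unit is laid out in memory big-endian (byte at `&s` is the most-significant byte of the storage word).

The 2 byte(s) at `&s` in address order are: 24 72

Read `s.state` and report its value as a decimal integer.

[0]=0x24 [1]=0x72 (big-endian) → word 0x2472
kind:7 @ bit 9 → (0x2472>>9)&0x7f = 0x12
state:9 @ bit 0 → (0x2472>>0)&0x1ff = 0x72  ←

114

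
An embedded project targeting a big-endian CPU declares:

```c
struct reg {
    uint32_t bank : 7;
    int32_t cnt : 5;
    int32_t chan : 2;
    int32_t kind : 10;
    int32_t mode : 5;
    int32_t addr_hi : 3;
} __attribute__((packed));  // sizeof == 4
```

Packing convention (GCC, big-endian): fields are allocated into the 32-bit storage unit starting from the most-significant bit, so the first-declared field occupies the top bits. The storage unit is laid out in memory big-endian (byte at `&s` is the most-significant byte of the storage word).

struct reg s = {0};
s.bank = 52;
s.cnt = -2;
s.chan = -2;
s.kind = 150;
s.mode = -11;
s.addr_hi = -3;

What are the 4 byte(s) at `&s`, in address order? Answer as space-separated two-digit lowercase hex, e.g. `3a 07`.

[25+:7] bank=52 & 0x7f = 0x34; word=0x68000000
[20+:5] cnt=-2 & 0x1f = 0x1e; word=0x69e00000
[18+:2] chan=-2 & 0x3 = 0x2; word=0x69e80000
[8+:10] kind=150 & 0x3ff = 0x96; word=0x69e89600
[3+:5] mode=-11 & 0x1f = 0x15; word=0x69e896a8
[0+:3] addr_hi=-3 & 0x7 = 0x5; word=0x69e896ad
word = 0x69e896ad → big-endian bytes:
  [0]=0x69  [1]=0xe8  [2]=0x96  [3]=0xad

69 e8 96 ad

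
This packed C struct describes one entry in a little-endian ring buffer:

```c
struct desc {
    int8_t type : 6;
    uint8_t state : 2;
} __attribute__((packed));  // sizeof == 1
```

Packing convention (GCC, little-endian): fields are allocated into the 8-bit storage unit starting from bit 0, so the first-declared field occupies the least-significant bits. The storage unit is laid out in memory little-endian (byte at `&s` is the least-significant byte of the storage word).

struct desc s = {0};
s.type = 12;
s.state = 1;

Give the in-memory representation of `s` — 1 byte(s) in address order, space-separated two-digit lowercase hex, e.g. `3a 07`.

4c

[0+:6] type=12 & 0x3f = 0xc; word=0x0c
[6+:2] state=1 & 0x3 = 0x1; word=0x4c
word = 0x4c → little-endian bytes:
  [0]=0x4c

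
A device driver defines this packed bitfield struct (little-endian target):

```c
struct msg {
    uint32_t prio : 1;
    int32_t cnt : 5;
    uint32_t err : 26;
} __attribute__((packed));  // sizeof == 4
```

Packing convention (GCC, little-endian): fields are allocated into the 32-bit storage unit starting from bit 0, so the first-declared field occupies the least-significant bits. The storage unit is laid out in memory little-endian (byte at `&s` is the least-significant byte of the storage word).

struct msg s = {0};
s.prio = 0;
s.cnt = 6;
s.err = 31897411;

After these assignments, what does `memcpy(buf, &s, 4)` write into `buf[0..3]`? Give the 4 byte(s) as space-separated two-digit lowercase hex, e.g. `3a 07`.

[0+:1] prio=0 & 0x1 = 0x0; word=0x00000000
[1+:5] cnt=6 & 0x1f = 0x6; word=0x0000000c
[6+:26] err=31897411 & 0x3ffffff = 0x1e6b743; word=0x79add0cc
word = 0x79add0cc → little-endian bytes:
  [0]=0xcc  [1]=0xd0  [2]=0xad  [3]=0x79

cc d0 ad 79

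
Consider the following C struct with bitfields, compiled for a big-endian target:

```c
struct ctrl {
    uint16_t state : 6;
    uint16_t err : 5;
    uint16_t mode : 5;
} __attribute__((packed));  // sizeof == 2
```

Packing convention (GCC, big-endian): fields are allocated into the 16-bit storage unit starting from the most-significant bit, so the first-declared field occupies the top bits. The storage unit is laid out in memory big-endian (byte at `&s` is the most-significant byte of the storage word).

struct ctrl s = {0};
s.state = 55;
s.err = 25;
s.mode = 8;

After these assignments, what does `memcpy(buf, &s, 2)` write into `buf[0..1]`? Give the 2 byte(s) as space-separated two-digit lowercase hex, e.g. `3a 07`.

df 28

state:6 = 55 → 0x37 << 10 → word 0xdc00
err:5 = 25 → 0x19 << 5 → word 0xdf20
mode:5 = 8 → 0x8 << 0 → word 0xdf28
word = 0xdf28 → big-endian bytes:
  [0]=0xdf  [1]=0x28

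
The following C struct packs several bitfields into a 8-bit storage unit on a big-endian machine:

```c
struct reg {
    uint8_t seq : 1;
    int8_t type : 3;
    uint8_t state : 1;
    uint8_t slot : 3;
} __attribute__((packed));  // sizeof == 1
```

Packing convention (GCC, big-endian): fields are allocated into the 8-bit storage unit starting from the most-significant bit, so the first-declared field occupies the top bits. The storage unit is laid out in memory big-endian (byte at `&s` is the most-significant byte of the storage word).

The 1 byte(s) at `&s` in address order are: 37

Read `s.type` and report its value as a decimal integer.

3

[0]=0x37 (big-endian) → word 0x37
seq:1 @ bit 7 → (0x37>>7)&0x1 = 0x0
type:3 @ bit 4 → (0x37>>4)&0x7 = 0x3  ←
state:1 @ bit 3 → (0x37>>3)&0x1 = 0x0
slot:3 @ bit 0 → (0x37>>0)&0x7 = 0x7
type signed 3b, MSB=0: value = 3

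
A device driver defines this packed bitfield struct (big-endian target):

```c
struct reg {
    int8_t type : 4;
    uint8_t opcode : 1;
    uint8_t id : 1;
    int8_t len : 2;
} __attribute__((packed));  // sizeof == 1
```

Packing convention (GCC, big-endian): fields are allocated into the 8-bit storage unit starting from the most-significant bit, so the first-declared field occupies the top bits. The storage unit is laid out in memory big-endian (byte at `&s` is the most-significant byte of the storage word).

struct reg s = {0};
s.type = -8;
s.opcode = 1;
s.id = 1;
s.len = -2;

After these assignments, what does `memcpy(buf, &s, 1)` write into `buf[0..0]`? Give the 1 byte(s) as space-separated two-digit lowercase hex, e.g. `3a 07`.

type:4 = -8 → 0x8 << 4 → word 0x80
opcode:1 = 1 → 0x1 << 3 → word 0x88
id:1 = 1 → 0x1 << 2 → word 0x8c
len:2 = -2 → 0x2 << 0 → word 0x8e
word = 0x8e → big-endian bytes:
  [0]=0x8e

8e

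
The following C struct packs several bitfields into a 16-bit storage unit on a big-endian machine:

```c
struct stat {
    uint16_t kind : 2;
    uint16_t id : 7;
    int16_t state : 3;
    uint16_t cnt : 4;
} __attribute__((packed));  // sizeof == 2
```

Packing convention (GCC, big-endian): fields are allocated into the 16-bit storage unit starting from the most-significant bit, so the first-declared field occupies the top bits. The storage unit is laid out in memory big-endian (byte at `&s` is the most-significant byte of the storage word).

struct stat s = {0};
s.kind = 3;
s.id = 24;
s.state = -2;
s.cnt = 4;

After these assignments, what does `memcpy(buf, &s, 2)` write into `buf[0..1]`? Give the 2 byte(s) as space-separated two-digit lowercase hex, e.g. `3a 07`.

kind (2b) val=3 bits=0x3 at bit 14: 0xc000
id (7b) val=24 bits=0x18 at bit 7: 0xcc00
state (3b) val=-2 bits=0x6 at bit 4: 0xcc60
cnt (4b) val=4 bits=0x4 at bit 0: 0xcc64
word = 0xcc64 → big-endian bytes:
  [0]=0xcc  [1]=0x64

cc 64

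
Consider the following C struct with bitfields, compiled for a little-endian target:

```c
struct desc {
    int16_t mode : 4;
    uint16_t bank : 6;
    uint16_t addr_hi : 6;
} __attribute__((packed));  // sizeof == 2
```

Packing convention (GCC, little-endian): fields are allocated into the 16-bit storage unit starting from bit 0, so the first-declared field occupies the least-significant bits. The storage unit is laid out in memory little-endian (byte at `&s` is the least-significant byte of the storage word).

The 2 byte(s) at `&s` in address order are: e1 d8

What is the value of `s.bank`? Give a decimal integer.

14

[0]=0xe1 [1]=0xd8 (little-endian) → word 0xd8e1
mode:4 @ bit 0 → (0xd8e1>>0)&0xf = 0x1
bank:6 @ bit 4 → (0xd8e1>>4)&0x3f = 0xe  ←
addr_hi:6 @ bit 10 → (0xd8e1>>10)&0x3f = 0x36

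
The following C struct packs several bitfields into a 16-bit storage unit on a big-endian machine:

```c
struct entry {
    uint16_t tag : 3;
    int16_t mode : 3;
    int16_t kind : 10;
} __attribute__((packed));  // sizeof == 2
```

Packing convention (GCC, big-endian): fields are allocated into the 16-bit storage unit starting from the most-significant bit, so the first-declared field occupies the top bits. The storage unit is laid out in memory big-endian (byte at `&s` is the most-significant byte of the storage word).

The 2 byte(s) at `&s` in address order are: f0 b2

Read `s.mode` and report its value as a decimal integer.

-4

[0]=0xf0 [1]=0xb2 (big-endian) → word 0xf0b2
tag [13+:3] = (word>>13) & 0x7 = 7
mode [10+:3] = (word>>10) & 0x7 = 4  ←
kind [0+:10] = (word>>0) & 0x3ff = 178
mode signed 3b, MSB=1: 4 - 8 = -4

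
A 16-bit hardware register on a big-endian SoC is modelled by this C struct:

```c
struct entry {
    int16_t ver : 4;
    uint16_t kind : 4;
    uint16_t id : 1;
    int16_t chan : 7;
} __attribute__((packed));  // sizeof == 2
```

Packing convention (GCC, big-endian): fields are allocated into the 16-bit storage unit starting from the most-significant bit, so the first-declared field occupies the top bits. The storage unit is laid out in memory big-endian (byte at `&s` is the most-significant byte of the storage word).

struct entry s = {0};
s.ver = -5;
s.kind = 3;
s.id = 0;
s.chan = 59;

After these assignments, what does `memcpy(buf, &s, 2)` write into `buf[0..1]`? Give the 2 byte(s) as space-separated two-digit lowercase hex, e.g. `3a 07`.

ver (4b) val=-5 bits=0xb at bit 12: 0xb000
kind (4b) val=3 bits=0x3 at bit 8: 0xb300
id (1b) val=0 bits=0x0 at bit 7: 0xb300
chan (7b) val=59 bits=0x3b at bit 0: 0xb33b
word = 0xb33b → big-endian bytes:
  [0]=0xb3  [1]=0x3b

b3 3b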